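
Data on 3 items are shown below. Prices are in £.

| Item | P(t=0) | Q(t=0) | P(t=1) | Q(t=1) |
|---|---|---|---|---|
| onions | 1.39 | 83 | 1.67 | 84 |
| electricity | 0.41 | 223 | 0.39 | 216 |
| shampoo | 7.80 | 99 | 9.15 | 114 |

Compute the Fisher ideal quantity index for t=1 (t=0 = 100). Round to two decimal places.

Laspeyres component (base-period weights):
ΣP(t=0)Q(t=1) = 1.39×84 + 0.41×216 + 7.80×114 = 116.76 + 88.56 + 889.2 = 1094.52
ΣP(t=0)Q(t=0) = 1.39×83 + 0.41×223 + 7.80×99 = 115.37 + 91.43 + 772.2 = 979
L = 1094.52 / 979 × 100 = 111.7998
Paasche component (current-period weights):
ΣP(t=1)Q(t=1) = 1.67×84 + 0.39×216 + 9.15×114 = 140.28 + 84.24 + 1043.1 = 1267.62
ΣP(t=1)Q(t=0) = 1.67×83 + 0.39×223 + 9.15×99 = 138.61 + 86.97 + 905.85 = 1131.43
P = 1267.62 / 1131.43 × 100 = 112.0370
Fisher = √(L × P) = √(111.7998 × 112.0370) = 111.9183

111.92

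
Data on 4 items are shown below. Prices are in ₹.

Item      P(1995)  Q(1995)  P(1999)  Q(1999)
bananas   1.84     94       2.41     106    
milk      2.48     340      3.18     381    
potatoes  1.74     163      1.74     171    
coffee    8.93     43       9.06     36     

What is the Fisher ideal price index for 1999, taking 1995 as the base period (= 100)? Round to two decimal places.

Laspeyres component (base-period weights):
ΣP(1999)Q(1995) = 2.41×94 + 3.18×340 + 1.74×163 + 9.06×43 = 226.54 + 1081.2 + 283.62 + 389.58 = 1980.94
ΣP(1995)Q(1995) = 1.84×94 + 2.48×340 + 1.74×163 + 8.93×43 = 172.96 + 843.2 + 283.62 + 383.99 = 1683.77
L = 1980.94 / 1683.77 × 100 = 117.6491
Paasche component (current-period weights):
ΣP(1999)Q(1999) = 2.41×106 + 3.18×381 + 1.74×171 + 9.06×36 = 255.46 + 1211.58 + 297.54 + 326.16 = 2090.74
ΣP(1995)Q(1999) = 1.84×106 + 2.48×381 + 1.74×171 + 8.93×36 = 195.04 + 944.88 + 297.54 + 321.48 = 1758.94
P = 2090.74 / 1758.94 × 100 = 118.8636
Fisher = √(L × P) = √(117.6491 × 118.8636) = 118.2548

118.25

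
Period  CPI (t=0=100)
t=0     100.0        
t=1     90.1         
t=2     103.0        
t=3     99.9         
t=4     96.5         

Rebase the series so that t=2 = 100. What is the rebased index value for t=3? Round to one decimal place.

Rebased(t=3) = 99.9 / 103.0 × 100 = 96.9903

97.0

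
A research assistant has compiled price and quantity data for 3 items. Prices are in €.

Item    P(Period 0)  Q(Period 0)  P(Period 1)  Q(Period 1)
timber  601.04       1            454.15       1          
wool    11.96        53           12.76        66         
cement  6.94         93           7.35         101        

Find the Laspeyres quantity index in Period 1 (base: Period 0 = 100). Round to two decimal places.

111.22

Laspeyres quantity index uses base-period prices as weights.
ΣP(Period 0)·Q(Period 1) = 601.04×1 + 11.96×66 + 6.94×101 = 601.04 + 789.36 + 700.94 = 2091.34
ΣP(Period 0)·Q(Period 0) = 601.04×1 + 11.96×53 + 6.94×93 = 601.04 + 633.88 + 645.42 = 1880.34
Index = 2091.34 / 1880.34 × 100 = 111.2214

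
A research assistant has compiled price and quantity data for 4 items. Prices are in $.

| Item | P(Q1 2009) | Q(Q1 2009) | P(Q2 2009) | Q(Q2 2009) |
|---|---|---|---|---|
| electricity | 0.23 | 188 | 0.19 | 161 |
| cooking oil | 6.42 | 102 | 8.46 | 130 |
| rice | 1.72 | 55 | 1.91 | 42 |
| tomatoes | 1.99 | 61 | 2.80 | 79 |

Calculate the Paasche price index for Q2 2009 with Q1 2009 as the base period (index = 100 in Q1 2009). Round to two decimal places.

Paasche price index uses current-period quantities as weights.
ΣP(Q2 2009)·Q(Q2 2009) = 0.19×161 + 8.46×130 + 1.91×42 + 2.80×79 = 30.59 + 1099.8 + 80.22 + 221.2 = 1431.81
ΣP(Q1 2009)·Q(Q2 2009) = 0.23×161 + 6.42×130 + 1.72×42 + 1.99×79 = 37.03 + 834.6 + 72.24 + 157.21 = 1101.08
Index = 1431.81 / 1101.08 × 100 = 130.0369

130.04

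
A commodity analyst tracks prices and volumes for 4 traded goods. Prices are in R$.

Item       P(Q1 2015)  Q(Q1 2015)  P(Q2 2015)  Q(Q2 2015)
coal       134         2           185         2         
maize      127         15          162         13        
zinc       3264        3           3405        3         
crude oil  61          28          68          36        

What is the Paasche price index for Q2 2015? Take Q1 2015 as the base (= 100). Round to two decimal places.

108.86

Paasche price index uses current-period quantities as weights.
ΣP(Q2 2015)·Q(Q2 2015) = 185×2 + 162×13 + 3405×3 + 68×36 = 370 + 2106 + 10215 + 2448 = 15139
ΣP(Q1 2015)·Q(Q2 2015) = 134×2 + 127×13 + 3264×3 + 61×36 = 268 + 1651 + 9792 + 2196 = 13907
Index = 15139 / 13907 × 100 = 108.8588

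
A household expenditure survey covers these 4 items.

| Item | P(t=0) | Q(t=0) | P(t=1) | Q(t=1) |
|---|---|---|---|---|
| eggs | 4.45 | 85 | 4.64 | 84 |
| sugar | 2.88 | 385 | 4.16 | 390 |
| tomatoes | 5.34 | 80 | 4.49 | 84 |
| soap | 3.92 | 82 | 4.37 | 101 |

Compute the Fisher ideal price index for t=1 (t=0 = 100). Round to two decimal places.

121.13

Laspeyres component (base-period weights):
ΣP(t=1)Q(t=0) = 4.64×85 + 4.16×385 + 4.49×80 + 4.37×82 = 394.4 + 1601.6 + 359.2 + 358.34 = 2713.54
ΣP(t=0)Q(t=0) = 4.45×85 + 2.88×385 + 5.34×80 + 3.92×82 = 378.25 + 1108.8 + 427.2 + 321.44 = 2235.69
L = 2713.54 / 2235.69 × 100 = 121.3737
Paasche component (current-period weights):
ΣP(t=1)Q(t=1) = 4.64×84 + 4.16×390 + 4.49×84 + 4.37×101 = 389.76 + 1622.4 + 377.16 + 441.37 = 2830.69
ΣP(t=0)Q(t=1) = 4.45×84 + 2.88×390 + 5.34×84 + 3.92×101 = 373.8 + 1123.2 + 448.56 + 395.92 = 2341.48
P = 2830.69 / 2341.48 × 100 = 120.8932
Fisher = √(L × P) = √(121.3737 × 120.8932) = 121.1332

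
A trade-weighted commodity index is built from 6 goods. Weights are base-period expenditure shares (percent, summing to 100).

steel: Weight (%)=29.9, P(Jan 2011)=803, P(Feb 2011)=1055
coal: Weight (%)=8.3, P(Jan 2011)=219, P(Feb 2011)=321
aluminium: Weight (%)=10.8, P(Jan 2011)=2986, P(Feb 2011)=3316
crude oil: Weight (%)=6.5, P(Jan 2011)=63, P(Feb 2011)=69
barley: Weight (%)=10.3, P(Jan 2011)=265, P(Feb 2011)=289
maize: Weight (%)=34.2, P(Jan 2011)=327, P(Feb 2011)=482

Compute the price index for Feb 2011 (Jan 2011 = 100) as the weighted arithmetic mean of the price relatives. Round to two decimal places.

132.21

steel: 29.9 × (1055/803) = 29.9 × 1.313823 = 39.2833
coal: 8.3 × (321/219) = 8.3 × 1.465753 = 12.1658
aluminium: 10.8 × (3316/2986) = 10.8 × 1.110516 = 11.9936
crude oil: 6.5 × (69/63) = 6.5 × 1.095238 = 7.1190
barley: 10.3 × (289/265) = 10.3 × 1.090566 = 11.2328
maize: 34.2 × (482/327) = 34.2 × 1.474006 = 50.4110
Index = Σ wᵢ·(p₁ᵢ/p₀ᵢ) = 39.2833 + 12.1658 + 11.9936 + 7.1190 + 11.2328 + 50.4110 = 132.2055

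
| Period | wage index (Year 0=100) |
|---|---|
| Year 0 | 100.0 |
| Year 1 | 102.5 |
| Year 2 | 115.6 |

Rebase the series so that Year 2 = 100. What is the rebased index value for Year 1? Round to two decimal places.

88.67

Rebased(Year 1) = 102.5 / 115.6 × 100 = 88.6678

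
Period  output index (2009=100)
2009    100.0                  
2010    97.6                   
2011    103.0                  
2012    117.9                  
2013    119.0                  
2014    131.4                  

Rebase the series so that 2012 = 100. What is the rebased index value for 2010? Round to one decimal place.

82.8

Rebased(2010) = 97.6 / 117.9 × 100 = 82.7820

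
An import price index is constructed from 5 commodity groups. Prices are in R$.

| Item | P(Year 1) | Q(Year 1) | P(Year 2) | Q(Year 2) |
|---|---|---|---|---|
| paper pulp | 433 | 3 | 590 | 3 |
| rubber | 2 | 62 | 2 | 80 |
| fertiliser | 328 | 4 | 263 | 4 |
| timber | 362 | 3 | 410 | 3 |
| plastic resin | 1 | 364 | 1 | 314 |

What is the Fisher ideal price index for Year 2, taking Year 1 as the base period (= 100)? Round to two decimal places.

108.50

Laspeyres component (base-period weights):
ΣP(Year 2)Q(Year 1) = 590×3 + 2×62 + 263×4 + 410×3 + 1×364 = 1770 + 124 + 1052 + 1230 + 364 = 4540
ΣP(Year 1)Q(Year 1) = 433×3 + 2×62 + 328×4 + 362×3 + 1×364 = 1299 + 124 + 1312 + 1086 + 364 = 4185
L = 4540 / 4185 × 100 = 108.4827
Paasche component (current-period weights):
ΣP(Year 2)Q(Year 2) = 590×3 + 2×80 + 263×4 + 410×3 + 1×314 = 1770 + 160 + 1052 + 1230 + 314 = 4526
ΣP(Year 1)Q(Year 2) = 433×3 + 2×80 + 328×4 + 362×3 + 1×314 = 1299 + 160 + 1312 + 1086 + 314 = 4171
P = 4526 / 4171 × 100 = 108.5111
Fisher = √(L × P) = √(108.4827 × 108.5111) = 108.4969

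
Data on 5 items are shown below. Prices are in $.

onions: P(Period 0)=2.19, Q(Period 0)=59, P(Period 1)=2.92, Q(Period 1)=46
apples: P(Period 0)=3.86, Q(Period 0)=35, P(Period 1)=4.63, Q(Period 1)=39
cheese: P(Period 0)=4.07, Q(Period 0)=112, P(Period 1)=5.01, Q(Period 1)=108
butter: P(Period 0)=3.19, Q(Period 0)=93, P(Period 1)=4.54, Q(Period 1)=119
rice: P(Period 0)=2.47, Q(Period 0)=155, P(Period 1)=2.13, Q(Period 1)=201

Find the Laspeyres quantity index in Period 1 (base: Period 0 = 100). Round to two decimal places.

111.95

Laspeyres quantity index uses base-period prices as weights.
ΣP(Period 0)·Q(Period 1) = 2.19×46 + 3.86×39 + 4.07×108 + 3.19×119 + 2.47×201 = 100.74 + 150.54 + 439.56 + 379.61 + 496.47 = 1566.92
ΣP(Period 0)·Q(Period 0) = 2.19×59 + 3.86×35 + 4.07×112 + 3.19×93 + 2.47×155 = 129.21 + 135.1 + 455.84 + 296.67 + 382.85 = 1399.67
Index = 1566.92 / 1399.67 × 100 = 111.9492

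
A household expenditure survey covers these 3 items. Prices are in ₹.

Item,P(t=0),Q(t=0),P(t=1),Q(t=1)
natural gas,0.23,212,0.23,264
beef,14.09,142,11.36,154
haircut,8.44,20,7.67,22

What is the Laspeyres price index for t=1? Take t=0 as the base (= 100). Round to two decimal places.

Laspeyres price index uses base-period quantities as weights.
ΣP(t=1)·Q(t=0) = 0.23×212 + 11.36×142 + 7.67×20 = 48.76 + 1613.12 + 153.4 = 1815.28
ΣP(t=0)·Q(t=0) = 0.23×212 + 14.09×142 + 8.44×20 = 48.76 + 2000.78 + 168.8 = 2218.34
Index = 1815.28 / 2218.34 × 100 = 81.8306

81.83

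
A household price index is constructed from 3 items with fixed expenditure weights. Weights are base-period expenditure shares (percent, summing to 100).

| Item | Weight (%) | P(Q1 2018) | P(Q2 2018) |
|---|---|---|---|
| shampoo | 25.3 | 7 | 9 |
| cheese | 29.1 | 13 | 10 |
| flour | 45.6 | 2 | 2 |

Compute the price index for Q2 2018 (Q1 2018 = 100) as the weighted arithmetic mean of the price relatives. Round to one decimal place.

100.5

shampoo: 25.3 × (9/7) = 25.3 × 1.285714 = 32.5286
cheese: 29.1 × (10/13) = 29.1 × 0.769231 = 22.3846
flour: 45.6 × (2/2) = 45.6 × 1.000000 = 45.6000
Index = Σ wᵢ·(p₁ᵢ/p₀ᵢ) = 32.5286 + 22.3846 + 45.6000 = 100.5132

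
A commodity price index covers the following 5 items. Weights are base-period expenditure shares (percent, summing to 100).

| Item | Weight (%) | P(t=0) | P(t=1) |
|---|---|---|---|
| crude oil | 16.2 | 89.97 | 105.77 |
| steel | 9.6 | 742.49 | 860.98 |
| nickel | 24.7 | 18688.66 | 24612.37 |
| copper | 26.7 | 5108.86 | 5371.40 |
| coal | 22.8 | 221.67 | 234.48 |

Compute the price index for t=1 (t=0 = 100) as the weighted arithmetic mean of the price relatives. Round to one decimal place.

114.9

crude oil: 16.2 × (105.77/89.97) = 16.2 × 1.175614 = 19.0449
steel: 9.6 × (860.98/742.49) = 9.6 × 1.159585 = 11.1320
nickel: 24.7 × (24612.37/18688.66) = 24.7 × 1.316968 = 32.5291
copper: 26.7 × (5371.40/5108.86) = 26.7 × 1.051389 = 28.0721
coal: 22.8 × (234.48/221.67) = 22.8 × 1.057789 = 24.1176
Index = Σ wᵢ·(p₁ᵢ/p₀ᵢ) = 19.0449 + 11.1320 + 32.5291 + 28.0721 + 24.1176 = 114.8957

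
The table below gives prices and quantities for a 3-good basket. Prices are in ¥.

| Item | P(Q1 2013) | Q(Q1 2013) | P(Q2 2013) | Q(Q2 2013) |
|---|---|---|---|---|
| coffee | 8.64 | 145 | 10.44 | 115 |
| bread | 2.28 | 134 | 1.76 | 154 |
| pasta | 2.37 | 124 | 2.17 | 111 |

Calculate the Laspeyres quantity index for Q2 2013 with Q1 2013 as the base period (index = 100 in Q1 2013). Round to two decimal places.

Laspeyres quantity index uses base-period prices as weights.
ΣP(Q1 2013)·Q(Q2 2013) = 8.64×115 + 2.28×154 + 2.37×111 = 993.6 + 351.12 + 263.07 = 1607.79
ΣP(Q1 2013)·Q(Q1 2013) = 8.64×145 + 2.28×134 + 2.37×124 = 1252.8 + 305.52 + 293.88 = 1852.2
Index = 1607.79 / 1852.2 × 100 = 86.8043

86.80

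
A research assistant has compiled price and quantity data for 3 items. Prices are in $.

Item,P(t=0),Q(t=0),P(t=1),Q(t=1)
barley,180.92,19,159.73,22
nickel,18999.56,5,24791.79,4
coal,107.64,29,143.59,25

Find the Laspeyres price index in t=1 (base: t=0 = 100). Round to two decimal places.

129.15

Laspeyres price index uses base-period quantities as weights.
ΣP(t=1)·Q(t=0) = 159.73×19 + 24791.79×5 + 143.59×29 = 3034.87 + 123958.95 + 4164.11 = 131157.93
ΣP(t=0)·Q(t=0) = 180.92×19 + 18999.56×5 + 107.64×29 = 3437.48 + 94997.8 + 3121.56 = 101556.84
Index = 131157.93 / 101556.84 × 100 = 129.1473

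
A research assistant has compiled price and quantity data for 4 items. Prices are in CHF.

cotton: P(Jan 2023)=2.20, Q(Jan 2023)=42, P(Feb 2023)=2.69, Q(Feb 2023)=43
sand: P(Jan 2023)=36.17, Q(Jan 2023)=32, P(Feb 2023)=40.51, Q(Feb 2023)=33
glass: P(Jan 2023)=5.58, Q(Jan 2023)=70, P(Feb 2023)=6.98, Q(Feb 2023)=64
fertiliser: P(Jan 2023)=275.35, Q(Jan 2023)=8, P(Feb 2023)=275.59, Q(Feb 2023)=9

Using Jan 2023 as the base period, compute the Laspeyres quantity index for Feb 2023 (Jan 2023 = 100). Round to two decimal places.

107.29

Laspeyres quantity index uses base-period prices as weights.
ΣP(Jan 2023)·Q(Feb 2023) = 2.20×43 + 36.17×33 + 5.58×64 + 275.35×9 = 94.6 + 1193.61 + 357.12 + 2478.15 = 4123.48
ΣP(Jan 2023)·Q(Jan 2023) = 2.20×42 + 36.17×32 + 5.58×70 + 275.35×8 = 92.4 + 1157.44 + 390.6 + 2202.8 = 3843.24
Index = 4123.48 / 3843.24 × 100 = 107.2918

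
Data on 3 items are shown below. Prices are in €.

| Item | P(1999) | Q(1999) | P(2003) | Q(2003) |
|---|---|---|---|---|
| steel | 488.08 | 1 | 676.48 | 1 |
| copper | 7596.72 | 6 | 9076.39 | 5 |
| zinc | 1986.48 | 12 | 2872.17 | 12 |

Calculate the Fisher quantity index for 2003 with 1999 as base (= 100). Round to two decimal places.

89.50

Laspeyres component (base-period weights):
ΣP(1999)Q(2003) = 488.08×1 + 7596.72×5 + 1986.48×12 = 488.08 + 37983.6 + 23837.76 = 62309.44
ΣP(1999)Q(1999) = 488.08×1 + 7596.72×6 + 1986.48×12 = 488.08 + 45580.32 + 23837.76 = 69906.16
L = 62309.44 / 69906.16 × 100 = 89.1330
Paasche component (current-period weights):
ΣP(2003)Q(2003) = 676.48×1 + 9076.39×5 + 2872.17×12 = 676.48 + 45381.95 + 34466.04 = 80524.47
ΣP(2003)Q(1999) = 676.48×1 + 9076.39×6 + 2872.17×12 = 676.48 + 54458.34 + 34466.04 = 89600.86
P = 80524.47 / 89600.86 × 100 = 89.8702
Fisher = √(L × P) = √(89.1330 × 89.8702) = 89.5008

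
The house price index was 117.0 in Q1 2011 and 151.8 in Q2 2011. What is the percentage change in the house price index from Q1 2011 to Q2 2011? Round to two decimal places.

Change = (151.8 − 117.0) / 117.0 × 100
       = 34.8 / 117.0 × 100 = 29.7436%

29.74%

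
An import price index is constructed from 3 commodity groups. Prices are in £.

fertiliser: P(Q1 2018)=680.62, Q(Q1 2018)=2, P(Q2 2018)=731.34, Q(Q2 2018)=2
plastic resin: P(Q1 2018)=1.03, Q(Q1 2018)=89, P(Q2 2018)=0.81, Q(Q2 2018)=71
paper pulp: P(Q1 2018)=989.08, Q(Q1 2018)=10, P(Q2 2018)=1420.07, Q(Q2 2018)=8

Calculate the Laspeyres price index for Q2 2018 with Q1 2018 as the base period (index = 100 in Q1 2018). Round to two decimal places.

Laspeyres price index uses base-period quantities as weights.
ΣP(Q2 2018)·Q(Q1 2018) = 731.34×2 + 0.81×89 + 1420.07×10 = 1462.68 + 72.09 + 14200.7 = 15735.47
ΣP(Q1 2018)·Q(Q1 2018) = 680.62×2 + 1.03×89 + 989.08×10 = 1361.24 + 91.67 + 9890.8 = 11343.71
Index = 15735.47 / 11343.71 × 100 = 138.7154

138.72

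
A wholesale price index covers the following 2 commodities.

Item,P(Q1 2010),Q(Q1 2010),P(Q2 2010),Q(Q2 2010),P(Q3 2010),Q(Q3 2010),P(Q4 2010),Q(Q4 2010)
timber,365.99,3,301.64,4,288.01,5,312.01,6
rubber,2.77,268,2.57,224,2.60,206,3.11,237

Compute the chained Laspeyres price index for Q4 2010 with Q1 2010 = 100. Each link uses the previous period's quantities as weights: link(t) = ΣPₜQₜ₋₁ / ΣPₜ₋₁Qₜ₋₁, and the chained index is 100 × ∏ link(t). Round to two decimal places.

93.88

Link Q1 2010→Q2 2010:
ΣP(Q2 2010)Q(Q1 2010) = 301.64×3 + 2.57×268 = 904.92 + 688.76 = 1593.68
ΣP(Q1 2010)Q(Q1 2010) = 365.99×3 + 2.77×268 = 1097.97 + 742.36 = 1840.33
link = 1593.68/1840.33 = 0.865975
Link Q2 2010→Q3 2010:
ΣP(Q3 2010)Q(Q2 2010) = 288.01×4 + 2.60×224 = 1152.04 + 582.4 = 1734.44
ΣP(Q2 2010)Q(Q2 2010) = 301.64×4 + 2.57×224 = 1206.56 + 575.68 = 1782.24
link = 1734.44/1782.24 = 0.973180
Link Q3 2010→Q4 2010:
ΣP(Q4 2010)Q(Q3 2010) = 312.01×5 + 3.11×206 = 1560.05 + 640.66 = 2200.71
ΣP(Q3 2010)Q(Q3 2010) = 288.01×5 + 2.60×206 = 1440.05 + 535.6 = 1975.65
link = 2200.71/1975.65 = 1.113917
Chained index = 100 × 0.865975 × 0.973180 × 1.113917 = 93.8753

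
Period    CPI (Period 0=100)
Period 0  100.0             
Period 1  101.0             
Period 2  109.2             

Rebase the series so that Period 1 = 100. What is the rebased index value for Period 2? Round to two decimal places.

Rebased(Period 2) = 109.2 / 101.0 × 100 = 108.1188

108.12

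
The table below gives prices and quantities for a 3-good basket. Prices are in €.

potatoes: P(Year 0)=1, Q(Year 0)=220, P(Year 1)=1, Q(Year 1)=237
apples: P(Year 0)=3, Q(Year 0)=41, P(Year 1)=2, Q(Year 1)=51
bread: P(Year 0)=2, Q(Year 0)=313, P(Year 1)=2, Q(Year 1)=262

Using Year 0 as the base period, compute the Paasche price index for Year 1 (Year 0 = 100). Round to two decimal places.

94.42

Paasche price index uses current-period quantities as weights.
ΣP(Year 1)·Q(Year 1) = 1×237 + 2×51 + 2×262 = 237 + 102 + 524 = 863
ΣP(Year 0)·Q(Year 1) = 1×237 + 3×51 + 2×262 = 237 + 153 + 524 = 914
Index = 863 / 914 × 100 = 94.4201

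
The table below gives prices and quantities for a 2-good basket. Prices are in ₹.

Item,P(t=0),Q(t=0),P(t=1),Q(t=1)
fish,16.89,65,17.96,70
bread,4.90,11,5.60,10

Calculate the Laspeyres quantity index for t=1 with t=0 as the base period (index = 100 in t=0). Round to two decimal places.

Laspeyres quantity index uses base-period prices as weights.
ΣP(t=0)·Q(t=1) = 16.89×70 + 4.90×10 = 1182.3 + 49 = 1231.3
ΣP(t=0)·Q(t=0) = 16.89×65 + 4.90×11 = 1097.85 + 53.9 = 1151.75
Index = 1231.3 / 1151.75 × 100 = 106.9069

106.91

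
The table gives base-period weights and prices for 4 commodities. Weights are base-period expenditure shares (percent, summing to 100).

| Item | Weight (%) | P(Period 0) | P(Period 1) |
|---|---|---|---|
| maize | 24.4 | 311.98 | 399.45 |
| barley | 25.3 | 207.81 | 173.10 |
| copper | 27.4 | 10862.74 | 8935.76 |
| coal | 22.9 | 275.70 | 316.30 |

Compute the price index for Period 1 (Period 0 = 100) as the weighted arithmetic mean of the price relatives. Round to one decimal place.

101.1

maize: 24.4 × (399.45/311.98) = 24.4 × 1.280371 = 31.2410
barley: 25.3 × (173.10/207.81) = 25.3 × 0.832972 = 21.0742
copper: 27.4 × (8935.76/10862.74) = 27.4 × 0.822606 = 22.5394
coal: 22.9 × (316.30/275.70) = 22.9 × 1.147262 = 26.2723
Index = Σ wᵢ·(p₁ᵢ/p₀ᵢ) = 31.2410 + 21.0742 + 22.5394 + 26.2723 = 101.1269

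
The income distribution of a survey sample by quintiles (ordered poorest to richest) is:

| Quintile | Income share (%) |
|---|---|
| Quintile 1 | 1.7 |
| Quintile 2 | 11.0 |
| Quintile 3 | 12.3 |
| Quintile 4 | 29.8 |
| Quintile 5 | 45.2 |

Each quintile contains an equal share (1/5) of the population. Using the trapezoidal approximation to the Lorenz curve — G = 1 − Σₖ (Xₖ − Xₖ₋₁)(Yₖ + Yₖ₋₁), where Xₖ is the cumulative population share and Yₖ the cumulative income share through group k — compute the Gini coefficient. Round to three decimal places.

Cumulative income shares Yₖ: 0.0170, 0.1270, 0.2500, 0.5480, 1.0000
Σ (Xₖ−Xₖ₋₁)(Yₖ+Yₖ₋₁) = (1/5)(0.0170+0.0000) + (1/5)(0.1270+0.0170) + (1/5)(0.2500+0.1270) + (1/5)(0.5480+0.2500) + (1/5)(1.0000+0.5480)
  = 0.0034 + 0.0288 + 0.0754 + 0.1596 + 0.3096 = 0.5768
G = 1 − 0.5768 = 0.4232

0.423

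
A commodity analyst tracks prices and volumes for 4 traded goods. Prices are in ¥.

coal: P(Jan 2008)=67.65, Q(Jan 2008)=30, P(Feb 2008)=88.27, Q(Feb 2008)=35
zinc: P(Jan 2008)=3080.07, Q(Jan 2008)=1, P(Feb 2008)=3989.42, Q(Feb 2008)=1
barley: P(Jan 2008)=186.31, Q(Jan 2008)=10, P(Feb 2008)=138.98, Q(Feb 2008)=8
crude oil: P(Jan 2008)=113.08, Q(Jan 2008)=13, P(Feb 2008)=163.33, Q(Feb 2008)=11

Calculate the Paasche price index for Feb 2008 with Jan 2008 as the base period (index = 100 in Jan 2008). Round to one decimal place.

122.1

Paasche price index uses current-period quantities as weights.
ΣP(Feb 2008)·Q(Feb 2008) = 88.27×35 + 3989.42×1 + 138.98×8 + 163.33×11 = 3089.45 + 3989.42 + 1111.84 + 1796.63 = 9987.34
ΣP(Jan 2008)·Q(Feb 2008) = 67.65×35 + 3080.07×1 + 186.31×8 + 113.08×11 = 2367.75 + 3080.07 + 1490.48 + 1243.88 = 8182.18
Index = 9987.34 / 8182.18 × 100 = 122.0621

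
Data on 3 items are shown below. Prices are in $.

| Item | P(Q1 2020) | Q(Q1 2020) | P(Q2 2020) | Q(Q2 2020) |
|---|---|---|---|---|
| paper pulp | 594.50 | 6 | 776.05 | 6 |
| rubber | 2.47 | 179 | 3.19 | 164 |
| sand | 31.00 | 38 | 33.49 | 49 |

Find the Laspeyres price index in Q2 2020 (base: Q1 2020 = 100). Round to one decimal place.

Laspeyres price index uses base-period quantities as weights.
ΣP(Q2 2020)·Q(Q1 2020) = 776.05×6 + 3.19×179 + 33.49×38 = 4656.3 + 571.01 + 1272.62 = 6499.93
ΣP(Q1 2020)·Q(Q1 2020) = 594.50×6 + 2.47×179 + 31.00×38 = 3567 + 442.13 + 1178 = 5187.13
Index = 6499.93 / 5187.13 × 100 = 125.3088

125.3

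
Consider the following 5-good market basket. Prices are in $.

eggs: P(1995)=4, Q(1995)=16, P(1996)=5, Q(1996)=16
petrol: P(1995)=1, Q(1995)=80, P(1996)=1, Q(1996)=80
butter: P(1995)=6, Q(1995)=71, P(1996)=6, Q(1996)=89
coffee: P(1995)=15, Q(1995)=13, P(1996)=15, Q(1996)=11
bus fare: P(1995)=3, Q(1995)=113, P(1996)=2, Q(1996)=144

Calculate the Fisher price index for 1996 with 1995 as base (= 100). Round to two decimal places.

90.59

Laspeyres component (base-period weights):
ΣP(1996)Q(1995) = 5×16 + 1×80 + 6×71 + 15×13 + 2×113 = 80 + 80 + 426 + 195 + 226 = 1007
ΣP(1995)Q(1995) = 4×16 + 1×80 + 6×71 + 15×13 + 3×113 = 64 + 80 + 426 + 195 + 339 = 1104
L = 1007 / 1104 × 100 = 91.2138
Paasche component (current-period weights):
ΣP(1996)Q(1996) = 5×16 + 1×80 + 6×89 + 15×11 + 2×144 = 80 + 80 + 534 + 165 + 288 = 1147
ΣP(1995)Q(1996) = 4×16 + 1×80 + 6×89 + 15×11 + 3×144 = 64 + 80 + 534 + 165 + 432 = 1275
P = 1147 / 1275 × 100 = 89.9608
Fisher = √(L × P) = √(91.2138 × 89.9608) = 90.5851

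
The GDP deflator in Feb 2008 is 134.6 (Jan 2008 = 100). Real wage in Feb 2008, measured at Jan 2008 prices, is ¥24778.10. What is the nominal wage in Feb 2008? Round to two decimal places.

Nominal = Real × (Index/100) = 24778.10 × (134.6/100)
        = 24778.10 × 1.346 = 33351.3226

33351.32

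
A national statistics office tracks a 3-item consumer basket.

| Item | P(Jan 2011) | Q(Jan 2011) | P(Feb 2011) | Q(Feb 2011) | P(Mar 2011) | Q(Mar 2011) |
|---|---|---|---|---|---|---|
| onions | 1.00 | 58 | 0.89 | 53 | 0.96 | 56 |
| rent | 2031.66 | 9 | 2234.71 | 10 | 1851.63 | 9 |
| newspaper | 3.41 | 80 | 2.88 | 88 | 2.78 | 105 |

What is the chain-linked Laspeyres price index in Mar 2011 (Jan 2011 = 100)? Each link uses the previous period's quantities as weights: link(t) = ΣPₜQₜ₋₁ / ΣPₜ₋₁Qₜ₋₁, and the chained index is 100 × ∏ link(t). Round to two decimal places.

91.00

Link Jan 2011→Feb 2011:
ΣP(Feb 2011)Q(Jan 2011) = 0.89×58 + 2234.71×9 + 2.88×80 = 51.62 + 20112.39 + 230.4 = 20394.41
ΣP(Jan 2011)Q(Jan 2011) = 1.00×58 + 2031.66×9 + 3.41×80 = 58 + 18284.94 + 272.8 = 18615.74
link = 20394.41/18615.74 = 1.095547
Link Feb 2011→Mar 2011:
ΣP(Mar 2011)Q(Feb 2011) = 0.96×53 + 1851.63×10 + 2.78×88 = 50.88 + 18516.3 + 244.64 = 18811.82
ΣP(Feb 2011)Q(Feb 2011) = 0.89×53 + 2234.71×10 + 2.88×88 = 47.17 + 22347.1 + 253.44 = 22647.71
link = 18811.82/22647.71 = 0.830628
Chained index = 100 × 1.095547 × 0.830628 = 90.9992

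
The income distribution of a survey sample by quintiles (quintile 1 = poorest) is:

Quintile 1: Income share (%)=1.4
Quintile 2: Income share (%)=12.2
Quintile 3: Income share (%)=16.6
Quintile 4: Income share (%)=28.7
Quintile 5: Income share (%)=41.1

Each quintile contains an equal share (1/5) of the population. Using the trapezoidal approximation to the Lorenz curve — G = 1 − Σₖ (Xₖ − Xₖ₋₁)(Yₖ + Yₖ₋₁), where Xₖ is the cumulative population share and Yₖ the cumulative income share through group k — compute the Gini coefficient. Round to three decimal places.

Cumulative income shares Yₖ: 0.0140, 0.1360, 0.3020, 0.5890, 1.0000
Σ (Xₖ−Xₖ₋₁)(Yₖ+Yₖ₋₁) = (1/5)(0.0140+0.0000) + (1/5)(0.1360+0.0140) + (1/5)(0.3020+0.1360) + (1/5)(0.5890+0.3020) + (1/5)(1.0000+0.5890)
  = 0.0028 + 0.0300 + 0.0876 + 0.1782 + 0.3178 = 0.6164
G = 1 − 0.6164 = 0.3836

0.384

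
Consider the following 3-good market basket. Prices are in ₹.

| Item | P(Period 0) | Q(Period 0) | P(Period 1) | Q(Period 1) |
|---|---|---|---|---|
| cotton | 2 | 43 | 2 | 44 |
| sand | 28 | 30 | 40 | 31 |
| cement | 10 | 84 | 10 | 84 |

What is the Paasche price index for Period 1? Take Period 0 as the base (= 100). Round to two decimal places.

Paasche price index uses current-period quantities as weights.
ΣP(Period 1)·Q(Period 1) = 2×44 + 40×31 + 10×84 = 88 + 1240 + 840 = 2168
ΣP(Period 0)·Q(Period 1) = 2×44 + 28×31 + 10×84 = 88 + 868 + 840 = 1796
Index = 2168 / 1796 × 100 = 120.7127

120.71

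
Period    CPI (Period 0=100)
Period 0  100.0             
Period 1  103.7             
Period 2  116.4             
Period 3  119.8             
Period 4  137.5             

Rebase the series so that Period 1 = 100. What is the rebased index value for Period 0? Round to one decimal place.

96.4

Rebased(Period 0) = 100.0 / 103.7 × 100 = 96.4320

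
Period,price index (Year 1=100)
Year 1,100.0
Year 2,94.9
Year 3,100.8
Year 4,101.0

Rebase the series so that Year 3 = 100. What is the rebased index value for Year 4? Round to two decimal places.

100.20

Rebased(Year 4) = 101.0 / 100.8 × 100 = 100.1984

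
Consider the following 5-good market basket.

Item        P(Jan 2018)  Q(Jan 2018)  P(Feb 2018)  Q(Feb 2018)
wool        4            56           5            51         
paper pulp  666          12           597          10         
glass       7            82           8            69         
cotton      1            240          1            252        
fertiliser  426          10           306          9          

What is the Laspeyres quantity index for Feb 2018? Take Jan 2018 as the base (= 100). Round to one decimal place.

86.0

Laspeyres quantity index uses base-period prices as weights.
ΣP(Jan 2018)·Q(Feb 2018) = 4×51 + 666×10 + 7×69 + 1×252 + 426×9 = 204 + 6660 + 483 + 252 + 3834 = 11433
ΣP(Jan 2018)·Q(Jan 2018) = 4×56 + 666×12 + 7×82 + 1×240 + 426×10 = 224 + 7992 + 574 + 240 + 4260 = 13290
Index = 11433 / 13290 × 100 = 86.0271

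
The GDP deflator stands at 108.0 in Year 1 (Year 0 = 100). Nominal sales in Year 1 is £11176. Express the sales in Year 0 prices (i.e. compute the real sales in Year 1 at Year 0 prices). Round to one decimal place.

10348.1

Real = Nominal ÷ (Index/100) = 11176 ÷ (108.0/100)
     = 11176 ÷ 1.080 = 10348.1481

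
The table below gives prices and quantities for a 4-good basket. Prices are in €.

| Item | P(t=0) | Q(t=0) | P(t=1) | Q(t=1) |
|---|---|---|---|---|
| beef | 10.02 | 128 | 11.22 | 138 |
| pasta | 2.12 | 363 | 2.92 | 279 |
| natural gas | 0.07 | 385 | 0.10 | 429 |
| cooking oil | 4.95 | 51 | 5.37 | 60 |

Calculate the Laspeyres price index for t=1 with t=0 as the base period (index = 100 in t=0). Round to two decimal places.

120.46

Laspeyres price index uses base-period quantities as weights.
ΣP(t=1)·Q(t=0) = 11.22×128 + 2.92×363 + 0.10×385 + 5.37×51 = 1436.16 + 1059.96 + 38.5 + 273.87 = 2808.49
ΣP(t=0)·Q(t=0) = 10.02×128 + 2.12×363 + 0.07×385 + 4.95×51 = 1282.56 + 769.56 + 26.95 + 252.45 = 2331.52
Index = 2808.49 / 2331.52 × 100 = 120.4575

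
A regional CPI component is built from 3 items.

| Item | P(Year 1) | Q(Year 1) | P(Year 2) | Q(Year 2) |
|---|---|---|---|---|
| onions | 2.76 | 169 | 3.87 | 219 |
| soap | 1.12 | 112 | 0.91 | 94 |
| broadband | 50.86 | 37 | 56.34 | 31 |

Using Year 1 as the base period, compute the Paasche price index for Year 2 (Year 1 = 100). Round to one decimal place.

117.2

Paasche price index uses current-period quantities as weights.
ΣP(Year 2)·Q(Year 2) = 3.87×219 + 0.91×94 + 56.34×31 = 847.53 + 85.54 + 1746.54 = 2679.61
ΣP(Year 1)·Q(Year 2) = 2.76×219 + 1.12×94 + 50.86×31 = 604.44 + 105.28 + 1576.66 = 2286.38
Index = 2679.61 / 2286.38 × 100 = 117.1988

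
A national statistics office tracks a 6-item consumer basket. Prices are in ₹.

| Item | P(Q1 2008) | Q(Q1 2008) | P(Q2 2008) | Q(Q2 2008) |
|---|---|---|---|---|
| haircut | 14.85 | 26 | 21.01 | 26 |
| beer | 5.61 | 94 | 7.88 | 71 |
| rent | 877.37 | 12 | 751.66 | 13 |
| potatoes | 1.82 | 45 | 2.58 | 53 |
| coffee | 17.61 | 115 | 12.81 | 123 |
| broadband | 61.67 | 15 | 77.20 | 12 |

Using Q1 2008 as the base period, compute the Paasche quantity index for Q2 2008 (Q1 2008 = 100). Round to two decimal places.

Paasche quantity index uses current-period prices as weights.
ΣP(Q2 2008)·Q(Q2 2008) = 21.01×26 + 7.88×71 + 751.66×13 + 2.58×53 + 12.81×123 + 77.20×12 = 546.26 + 559.48 + 9771.58 + 136.74 + 1575.63 + 926.4 = 13516.09
ΣP(Q2 2008)·Q(Q1 2008) = 21.01×26 + 7.88×94 + 751.66×12 + 2.58×45 + 12.81×115 + 77.20×15 = 546.26 + 740.72 + 9019.92 + 116.1 + 1473.15 + 1158 = 13054.15
Index = 13516.09 / 13054.15 × 100 = 103.5386

103.54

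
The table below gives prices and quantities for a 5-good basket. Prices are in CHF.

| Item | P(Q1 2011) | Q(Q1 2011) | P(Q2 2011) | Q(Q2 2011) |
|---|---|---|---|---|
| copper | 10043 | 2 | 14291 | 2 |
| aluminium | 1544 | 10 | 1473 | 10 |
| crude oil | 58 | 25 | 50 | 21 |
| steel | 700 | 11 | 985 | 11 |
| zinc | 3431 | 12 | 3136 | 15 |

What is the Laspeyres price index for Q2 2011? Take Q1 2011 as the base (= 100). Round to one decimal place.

108.4

Laspeyres price index uses base-period quantities as weights.
ΣP(Q2 2011)·Q(Q1 2011) = 14291×2 + 1473×10 + 50×25 + 985×11 + 3136×12 = 28582 + 14730 + 1250 + 10835 + 37632 = 93029
ΣP(Q1 2011)·Q(Q1 2011) = 10043×2 + 1544×10 + 58×25 + 700×11 + 3431×12 = 20086 + 15440 + 1450 + 7700 + 41172 = 85848
Index = 93029 / 85848 × 100 = 108.3648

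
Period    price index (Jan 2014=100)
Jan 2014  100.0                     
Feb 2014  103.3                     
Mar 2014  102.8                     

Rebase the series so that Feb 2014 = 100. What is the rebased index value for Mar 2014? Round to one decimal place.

99.5

Rebased(Mar 2014) = 102.8 / 103.3 × 100 = 99.5160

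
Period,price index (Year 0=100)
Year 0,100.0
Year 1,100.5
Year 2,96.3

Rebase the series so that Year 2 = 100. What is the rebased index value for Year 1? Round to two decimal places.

104.36

Rebased(Year 1) = 100.5 / 96.3 × 100 = 104.3614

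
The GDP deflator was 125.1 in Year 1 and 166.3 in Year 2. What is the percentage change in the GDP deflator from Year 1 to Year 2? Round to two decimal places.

32.93%

Change = (166.3 − 125.1) / 125.1 × 100
       = 41.2 / 125.1 × 100 = 32.9337%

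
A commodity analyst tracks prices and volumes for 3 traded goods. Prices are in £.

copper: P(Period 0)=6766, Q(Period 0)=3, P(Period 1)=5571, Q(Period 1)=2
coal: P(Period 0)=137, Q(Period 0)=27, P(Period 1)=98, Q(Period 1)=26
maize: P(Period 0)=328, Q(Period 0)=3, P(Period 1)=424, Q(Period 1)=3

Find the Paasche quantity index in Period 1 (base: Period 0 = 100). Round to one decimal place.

Paasche quantity index uses current-period prices as weights.
ΣP(Period 1)·Q(Period 1) = 5571×2 + 98×26 + 424×3 = 11142 + 2548 + 1272 = 14962
ΣP(Period 1)·Q(Period 0) = 5571×3 + 98×27 + 424×3 = 16713 + 2646 + 1272 = 20631
Index = 14962 / 20631 × 100 = 72.5219

72.5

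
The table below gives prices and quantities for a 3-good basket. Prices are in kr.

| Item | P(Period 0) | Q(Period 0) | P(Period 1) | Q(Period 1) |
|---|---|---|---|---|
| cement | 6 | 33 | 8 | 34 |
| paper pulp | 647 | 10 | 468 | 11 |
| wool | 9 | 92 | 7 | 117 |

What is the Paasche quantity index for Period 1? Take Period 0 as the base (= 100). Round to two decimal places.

Paasche quantity index uses current-period prices as weights.
ΣP(Period 1)·Q(Period 1) = 8×34 + 468×11 + 7×117 = 272 + 5148 + 819 = 6239
ΣP(Period 1)·Q(Period 0) = 8×33 + 468×10 + 7×92 = 264 + 4680 + 644 = 5588
Index = 6239 / 5588 × 100 = 111.6500

111.65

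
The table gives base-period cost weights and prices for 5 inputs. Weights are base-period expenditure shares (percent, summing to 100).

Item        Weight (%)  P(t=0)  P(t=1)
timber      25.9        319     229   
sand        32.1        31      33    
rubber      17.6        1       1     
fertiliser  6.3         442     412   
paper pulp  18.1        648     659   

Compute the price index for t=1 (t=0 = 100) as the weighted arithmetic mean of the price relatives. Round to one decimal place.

94.6

timber: 25.9 × (229/319) = 25.9 × 0.717868 = 18.5928
sand: 32.1 × (33/31) = 32.1 × 1.064516 = 34.1710
rubber: 17.6 × (1/1) = 17.6 × 1.000000 = 17.6000
fertiliser: 6.3 × (412/442) = 6.3 × 0.932127 = 5.8724
paper pulp: 18.1 × (659/648) = 18.1 × 1.016975 = 18.4073
Index = Σ wᵢ·(p₁ᵢ/p₀ᵢ) = 18.5928 + 34.1710 + 17.6000 + 5.8724 + 18.4073 = 94.6434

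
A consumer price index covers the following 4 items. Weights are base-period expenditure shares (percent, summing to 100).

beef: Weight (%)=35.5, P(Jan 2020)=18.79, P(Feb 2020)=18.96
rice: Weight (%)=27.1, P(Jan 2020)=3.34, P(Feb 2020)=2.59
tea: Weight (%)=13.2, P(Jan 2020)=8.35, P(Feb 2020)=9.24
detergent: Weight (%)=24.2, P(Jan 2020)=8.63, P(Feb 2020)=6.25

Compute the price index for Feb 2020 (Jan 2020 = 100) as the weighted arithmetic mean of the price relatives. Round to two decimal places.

88.97

beef: 35.5 × (18.96/18.79) = 35.5 × 1.009047 = 35.8212
rice: 27.1 × (2.59/3.34) = 27.1 × 0.775449 = 21.0147
tea: 13.2 × (9.24/8.35) = 13.2 × 1.106587 = 14.6069
detergent: 24.2 × (6.25/8.63) = 24.2 × 0.724218 = 17.5261
Index = Σ wᵢ·(p₁ᵢ/p₀ᵢ) = 35.8212 + 21.0147 + 14.6069 + 17.5261 = 88.9689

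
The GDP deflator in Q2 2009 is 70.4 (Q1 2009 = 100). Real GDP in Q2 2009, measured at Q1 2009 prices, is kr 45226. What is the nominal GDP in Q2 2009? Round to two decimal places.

31839.10

Nominal = Real × (Index/100) = 45226 × (70.4/100)
        = 45226 × 0.704 = 31839.1040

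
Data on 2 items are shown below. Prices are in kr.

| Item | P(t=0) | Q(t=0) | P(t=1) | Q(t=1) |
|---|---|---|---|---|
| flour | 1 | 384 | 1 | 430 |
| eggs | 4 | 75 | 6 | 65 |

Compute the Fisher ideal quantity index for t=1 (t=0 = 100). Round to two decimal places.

99.59

Laspeyres component (base-period weights):
ΣP(t=0)Q(t=1) = 1×430 + 4×65 = 430 + 260 = 690
ΣP(t=0)Q(t=0) = 1×384 + 4×75 = 384 + 300 = 684
L = 690 / 684 × 100 = 100.8772
Paasche component (current-period weights):
ΣP(t=1)Q(t=1) = 1×430 + 6×65 = 430 + 390 = 820
ΣP(t=1)Q(t=0) = 1×384 + 6×75 = 384 + 450 = 834
P = 820 / 834 × 100 = 98.3213
Fisher = √(L × P) = √(100.8772 × 98.3213) = 99.5911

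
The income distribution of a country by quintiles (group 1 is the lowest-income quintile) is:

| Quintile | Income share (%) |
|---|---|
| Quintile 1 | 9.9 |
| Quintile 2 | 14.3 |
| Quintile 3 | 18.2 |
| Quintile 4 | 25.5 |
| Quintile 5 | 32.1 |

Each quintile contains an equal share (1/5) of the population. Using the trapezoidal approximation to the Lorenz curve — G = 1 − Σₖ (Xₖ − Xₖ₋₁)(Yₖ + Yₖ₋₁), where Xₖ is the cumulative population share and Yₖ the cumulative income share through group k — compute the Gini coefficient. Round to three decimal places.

Cumulative income shares Yₖ: 0.0990, 0.2420, 0.4240, 0.6790, 1.0000
Σ (Xₖ−Xₖ₋₁)(Yₖ+Yₖ₋₁) = (1/5)(0.0990+0.0000) + (1/5)(0.2420+0.0990) + (1/5)(0.4240+0.2420) + (1/5)(0.6790+0.4240) + (1/5)(1.0000+0.6790)
  = 0.0198 + 0.0682 + 0.1332 + 0.2206 + 0.3358 = 0.7776
G = 1 − 0.7776 = 0.2224

0.222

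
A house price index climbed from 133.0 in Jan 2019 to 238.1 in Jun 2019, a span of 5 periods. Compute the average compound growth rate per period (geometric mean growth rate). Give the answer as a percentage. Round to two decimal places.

12.35%

Growth factor = (238.1/133.0)^(1/5) = (1.790226)^(1/5) = 1.123522
Growth rate = 1.123522 − 1 = 0.123522 = 12.3522%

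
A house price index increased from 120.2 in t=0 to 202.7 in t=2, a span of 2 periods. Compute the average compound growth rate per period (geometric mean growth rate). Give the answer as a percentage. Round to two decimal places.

Growth factor = (202.7/120.2)^(1/2) = (1.686356)^(1/2) = 1.298598
Growth rate = 1.298598 − 1 = 0.298598 = 29.8598%

29.86%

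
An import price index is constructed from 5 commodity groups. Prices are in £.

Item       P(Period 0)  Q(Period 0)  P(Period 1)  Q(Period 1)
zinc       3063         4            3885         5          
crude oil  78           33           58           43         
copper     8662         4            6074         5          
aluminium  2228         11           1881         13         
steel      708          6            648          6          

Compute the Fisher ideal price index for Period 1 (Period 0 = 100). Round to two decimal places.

Laspeyres component (base-period weights):
ΣP(Period 1)Q(Period 0) = 3885×4 + 58×33 + 6074×4 + 1881×11 + 648×6 = 15540 + 1914 + 24296 + 20691 + 3888 = 66329
ΣP(Period 0)Q(Period 0) = 3063×4 + 78×33 + 8662×4 + 2228×11 + 708×6 = 12252 + 2574 + 34648 + 24508 + 4248 = 78230
L = 66329 / 78230 × 100 = 84.7872
Paasche component (current-period weights):
ΣP(Period 1)Q(Period 1) = 3885×5 + 58×43 + 6074×5 + 1881×13 + 648×6 = 19425 + 2494 + 30370 + 24453 + 3888 = 80630
ΣP(Period 0)Q(Period 1) = 3063×5 + 78×43 + 8662×5 + 2228×13 + 708×6 = 15315 + 3354 + 43310 + 28964 + 4248 = 95191
P = 80630 / 95191 × 100 = 84.7034
Fisher = √(L × P) = √(84.7872 × 84.7034) = 84.7453

84.75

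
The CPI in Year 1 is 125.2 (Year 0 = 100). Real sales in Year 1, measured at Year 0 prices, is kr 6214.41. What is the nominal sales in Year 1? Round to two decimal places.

7780.44

Nominal = Real × (Index/100) = 6214.41 × (125.2/100)
        = 6214.41 × 1.252 = 7780.4413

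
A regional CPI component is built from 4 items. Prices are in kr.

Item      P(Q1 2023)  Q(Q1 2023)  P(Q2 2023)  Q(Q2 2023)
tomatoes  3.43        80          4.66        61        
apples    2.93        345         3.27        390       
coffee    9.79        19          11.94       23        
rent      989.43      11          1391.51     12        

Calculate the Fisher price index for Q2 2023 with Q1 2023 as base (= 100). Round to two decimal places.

Laspeyres component (base-period weights):
ΣP(Q2 2023)Q(Q1 2023) = 4.66×80 + 3.27×345 + 11.94×19 + 1391.51×11 = 372.8 + 1128.15 + 226.86 + 15306.61 = 17034.42
ΣP(Q1 2023)Q(Q1 2023) = 3.43×80 + 2.93×345 + 9.79×19 + 989.43×11 = 274.4 + 1010.85 + 186.01 + 10883.73 = 12354.99
L = 17034.42 / 12354.99 × 100 = 137.8748
Paasche component (current-period weights):
ΣP(Q2 2023)Q(Q2 2023) = 4.66×61 + 3.27×390 + 11.94×23 + 1391.51×12 = 284.26 + 1275.3 + 274.62 + 16698.12 = 18532.3
ΣP(Q1 2023)Q(Q2 2023) = 3.43×61 + 2.93×390 + 9.79×23 + 989.43×12 = 209.23 + 1142.7 + 225.17 + 11873.16 = 13450.26
P = 18532.3 / 13450.26 × 100 = 137.7840
Fisher = √(L × P) = √(137.8748 × 137.7840) = 137.8294

137.83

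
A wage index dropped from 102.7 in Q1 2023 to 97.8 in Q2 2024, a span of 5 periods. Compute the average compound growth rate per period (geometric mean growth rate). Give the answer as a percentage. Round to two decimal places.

Growth factor = (97.8/102.7)^(1/5) = (0.952288)^(1/5) = 0.990270
Growth rate = 0.990270 − 1 = -0.009730 = -0.9730%

-0.97%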